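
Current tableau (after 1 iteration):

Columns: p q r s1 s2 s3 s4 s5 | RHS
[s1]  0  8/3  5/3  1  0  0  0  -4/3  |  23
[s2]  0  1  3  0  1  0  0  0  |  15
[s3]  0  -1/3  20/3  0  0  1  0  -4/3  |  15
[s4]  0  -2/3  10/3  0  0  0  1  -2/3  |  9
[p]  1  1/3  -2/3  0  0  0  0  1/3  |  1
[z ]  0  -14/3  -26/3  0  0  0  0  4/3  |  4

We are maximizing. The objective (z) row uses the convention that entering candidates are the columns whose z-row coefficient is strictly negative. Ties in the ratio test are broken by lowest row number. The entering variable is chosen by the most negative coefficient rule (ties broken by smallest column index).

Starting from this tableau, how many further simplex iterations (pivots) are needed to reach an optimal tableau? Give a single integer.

pivot: r in, s3 out → z = 47/2
pivot: q in, s1 out → z = 296/5
pivot: s5 in, s2 out → z = 835/14
No improving column remains; optimal.

3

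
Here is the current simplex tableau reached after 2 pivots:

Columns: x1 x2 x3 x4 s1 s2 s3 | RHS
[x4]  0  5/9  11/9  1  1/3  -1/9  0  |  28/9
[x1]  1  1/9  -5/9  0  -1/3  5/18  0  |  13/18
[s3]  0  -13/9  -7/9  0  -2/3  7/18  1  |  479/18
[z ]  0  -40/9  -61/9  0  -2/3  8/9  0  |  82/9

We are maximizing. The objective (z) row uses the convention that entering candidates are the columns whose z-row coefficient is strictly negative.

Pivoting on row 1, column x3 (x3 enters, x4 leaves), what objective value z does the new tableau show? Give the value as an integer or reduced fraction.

290/11

Minimum ratio for x3: (28/9)/(11/9) = 28/11.
z changes by −(z-row coeff of x3)·ratio = −(-61/9)·(28/11) = 1708/99.
New z = 82/9 + (1708/99) = 290/11.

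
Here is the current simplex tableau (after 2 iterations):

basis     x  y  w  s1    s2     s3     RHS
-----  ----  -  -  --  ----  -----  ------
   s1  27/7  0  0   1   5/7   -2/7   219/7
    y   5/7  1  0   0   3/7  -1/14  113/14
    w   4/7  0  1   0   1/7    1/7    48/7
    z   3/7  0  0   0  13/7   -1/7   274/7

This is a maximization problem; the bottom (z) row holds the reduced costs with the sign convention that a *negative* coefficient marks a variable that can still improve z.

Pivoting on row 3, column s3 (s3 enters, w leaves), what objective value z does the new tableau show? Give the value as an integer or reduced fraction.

46

Minimum ratio for s3: (48/7)/(1/7) = 48.
z changes by −(z-row coeff of s3)·ratio = −(-1/7)·48 = 48/7.
New z = 274/7 + (48/7) = 46.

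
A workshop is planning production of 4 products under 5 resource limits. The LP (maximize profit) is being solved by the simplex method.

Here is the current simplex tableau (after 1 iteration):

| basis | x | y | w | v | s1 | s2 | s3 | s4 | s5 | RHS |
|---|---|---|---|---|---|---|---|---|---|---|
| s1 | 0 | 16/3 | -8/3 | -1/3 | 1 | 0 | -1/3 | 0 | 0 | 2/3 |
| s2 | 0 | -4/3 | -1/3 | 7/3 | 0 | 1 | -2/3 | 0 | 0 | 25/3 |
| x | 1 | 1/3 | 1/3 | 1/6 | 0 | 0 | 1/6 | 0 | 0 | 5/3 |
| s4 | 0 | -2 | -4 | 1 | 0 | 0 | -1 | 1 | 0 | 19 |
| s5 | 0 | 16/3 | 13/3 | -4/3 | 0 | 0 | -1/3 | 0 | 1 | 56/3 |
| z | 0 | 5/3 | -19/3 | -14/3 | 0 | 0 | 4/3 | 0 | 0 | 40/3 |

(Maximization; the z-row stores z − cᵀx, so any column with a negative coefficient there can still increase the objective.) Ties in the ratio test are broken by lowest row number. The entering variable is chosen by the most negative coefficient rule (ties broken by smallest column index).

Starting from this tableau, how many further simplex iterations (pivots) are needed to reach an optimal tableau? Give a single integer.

pivot: w in, s5 out → z = 528/13
pivot: v in, x out → z = 324/7
pivot: s5 in, s2 out → z = 51
No improving column remains; optimal.

3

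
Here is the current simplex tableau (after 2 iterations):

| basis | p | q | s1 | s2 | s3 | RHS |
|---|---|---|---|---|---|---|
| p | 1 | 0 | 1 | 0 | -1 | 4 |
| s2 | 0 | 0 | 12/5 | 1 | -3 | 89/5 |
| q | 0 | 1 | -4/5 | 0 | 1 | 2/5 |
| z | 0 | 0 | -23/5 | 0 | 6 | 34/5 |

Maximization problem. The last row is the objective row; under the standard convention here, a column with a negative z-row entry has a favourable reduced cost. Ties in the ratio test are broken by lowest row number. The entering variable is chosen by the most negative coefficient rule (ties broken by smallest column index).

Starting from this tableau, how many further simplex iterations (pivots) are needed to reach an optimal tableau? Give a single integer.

1

pivot: s1 in, p out → z = 126/5
No improving column remains; optimal.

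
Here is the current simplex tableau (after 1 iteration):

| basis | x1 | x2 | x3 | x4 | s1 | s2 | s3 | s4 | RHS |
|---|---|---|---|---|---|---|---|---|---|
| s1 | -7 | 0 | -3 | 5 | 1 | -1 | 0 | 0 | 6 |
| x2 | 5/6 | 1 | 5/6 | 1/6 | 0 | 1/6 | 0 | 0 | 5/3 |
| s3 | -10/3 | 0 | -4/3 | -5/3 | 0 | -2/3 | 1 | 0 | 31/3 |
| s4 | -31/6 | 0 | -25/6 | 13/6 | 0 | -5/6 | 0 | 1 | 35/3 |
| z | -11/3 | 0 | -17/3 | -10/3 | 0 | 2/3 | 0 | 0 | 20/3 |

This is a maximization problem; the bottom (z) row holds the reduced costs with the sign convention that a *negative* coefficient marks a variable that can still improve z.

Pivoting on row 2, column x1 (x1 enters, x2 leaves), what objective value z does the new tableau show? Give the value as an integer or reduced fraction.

14

Minimum ratio for x1: (5/3)/(5/6) = 2.
z changes by −(z-row coeff of x1)·ratio = −(-11/3)·2 = 22/3.
New z = 20/3 + (22/3) = 14.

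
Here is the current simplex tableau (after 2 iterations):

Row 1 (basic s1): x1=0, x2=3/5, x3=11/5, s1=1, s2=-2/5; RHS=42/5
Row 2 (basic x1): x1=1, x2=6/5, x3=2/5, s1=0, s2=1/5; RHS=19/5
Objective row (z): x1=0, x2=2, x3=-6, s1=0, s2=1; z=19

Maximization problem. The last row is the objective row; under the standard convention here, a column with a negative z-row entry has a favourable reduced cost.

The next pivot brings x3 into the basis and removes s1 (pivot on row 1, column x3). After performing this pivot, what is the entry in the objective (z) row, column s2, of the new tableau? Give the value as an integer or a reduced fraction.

Pivot element is row 1, column x3: 11/5.
Normalize row 1: new (row 1, s2) = (-2/5)/(11/5) = -2/11.
z-row ← z-row − (-6)·(new row 1): 1 − (-6)·(-2/11) = -1/11.

-1/11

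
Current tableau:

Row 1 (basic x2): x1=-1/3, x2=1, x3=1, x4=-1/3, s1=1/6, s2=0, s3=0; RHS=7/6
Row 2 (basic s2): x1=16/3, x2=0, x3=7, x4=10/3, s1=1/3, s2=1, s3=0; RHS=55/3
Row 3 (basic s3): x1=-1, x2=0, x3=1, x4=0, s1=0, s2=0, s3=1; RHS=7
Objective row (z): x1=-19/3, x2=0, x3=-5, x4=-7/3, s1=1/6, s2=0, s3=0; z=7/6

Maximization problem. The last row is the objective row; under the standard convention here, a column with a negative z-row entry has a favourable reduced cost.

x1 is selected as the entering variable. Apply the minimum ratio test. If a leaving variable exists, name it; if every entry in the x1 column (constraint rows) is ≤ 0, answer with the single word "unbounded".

Ratios: row 1 (x2): entry -1/3 ≤ 0, skip; row 2 (s2): (55/3)/(16/3) = 55/16; row 3 (s3): entry -1 ≤ 0, skip.
Minimum ratio is in the s2 row, so s2 leaves.

s2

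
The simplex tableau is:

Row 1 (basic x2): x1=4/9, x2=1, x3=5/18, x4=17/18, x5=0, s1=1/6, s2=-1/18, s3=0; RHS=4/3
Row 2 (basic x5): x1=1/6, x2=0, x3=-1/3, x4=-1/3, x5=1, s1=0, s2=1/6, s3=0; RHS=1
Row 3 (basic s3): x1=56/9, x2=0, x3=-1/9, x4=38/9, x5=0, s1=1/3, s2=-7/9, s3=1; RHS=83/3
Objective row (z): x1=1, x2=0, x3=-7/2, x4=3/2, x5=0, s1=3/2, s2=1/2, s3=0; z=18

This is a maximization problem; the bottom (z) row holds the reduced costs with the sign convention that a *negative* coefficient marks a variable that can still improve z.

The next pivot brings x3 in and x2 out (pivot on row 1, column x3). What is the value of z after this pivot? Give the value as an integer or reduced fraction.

Minimum ratio for x3: (4/3)/(5/18) = 24/5.
z changes by −(z-row coeff of x3)·ratio = −(-7/2)·(24/5) = 84/5.
New z = 18 + (84/5) = 174/5.

174/5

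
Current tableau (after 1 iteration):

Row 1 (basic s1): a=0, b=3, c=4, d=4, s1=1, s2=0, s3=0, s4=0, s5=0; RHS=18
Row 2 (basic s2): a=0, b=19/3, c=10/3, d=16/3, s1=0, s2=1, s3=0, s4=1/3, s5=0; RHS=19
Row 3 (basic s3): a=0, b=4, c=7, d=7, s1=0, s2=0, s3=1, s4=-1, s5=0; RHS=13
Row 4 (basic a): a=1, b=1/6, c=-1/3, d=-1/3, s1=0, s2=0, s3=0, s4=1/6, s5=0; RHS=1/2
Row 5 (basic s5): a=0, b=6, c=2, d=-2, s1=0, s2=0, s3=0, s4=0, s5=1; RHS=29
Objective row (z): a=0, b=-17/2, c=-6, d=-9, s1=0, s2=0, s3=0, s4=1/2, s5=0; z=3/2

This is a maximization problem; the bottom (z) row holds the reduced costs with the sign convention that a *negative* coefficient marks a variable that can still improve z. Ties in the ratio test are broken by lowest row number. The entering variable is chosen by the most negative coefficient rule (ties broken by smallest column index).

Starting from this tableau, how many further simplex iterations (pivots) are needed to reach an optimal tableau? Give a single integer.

2

pivot: d in, s3 out → z = 255/14
pivot: b in, s2 out → z = 1898/69
No improving column remains; optimal.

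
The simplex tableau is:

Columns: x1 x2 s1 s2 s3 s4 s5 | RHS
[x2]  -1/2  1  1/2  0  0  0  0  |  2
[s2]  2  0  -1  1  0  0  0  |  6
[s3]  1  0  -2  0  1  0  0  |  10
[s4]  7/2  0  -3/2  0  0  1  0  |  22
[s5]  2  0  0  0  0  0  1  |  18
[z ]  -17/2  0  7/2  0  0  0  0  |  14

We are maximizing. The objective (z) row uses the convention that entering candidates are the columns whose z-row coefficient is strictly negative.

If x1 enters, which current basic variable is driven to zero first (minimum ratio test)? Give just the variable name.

Ratios: row 1 (x2): entry -1/2 ≤ 0, skip; row 2 (s2): 6/2 = 3; row 3 (s3): 10/1 = 10; row 4 (s4): 22/(7/2) = 44/7; row 5 (s5): 18/2 = 9.
Minimum ratio 3 is in the s2 row, so s2 leaves.

s2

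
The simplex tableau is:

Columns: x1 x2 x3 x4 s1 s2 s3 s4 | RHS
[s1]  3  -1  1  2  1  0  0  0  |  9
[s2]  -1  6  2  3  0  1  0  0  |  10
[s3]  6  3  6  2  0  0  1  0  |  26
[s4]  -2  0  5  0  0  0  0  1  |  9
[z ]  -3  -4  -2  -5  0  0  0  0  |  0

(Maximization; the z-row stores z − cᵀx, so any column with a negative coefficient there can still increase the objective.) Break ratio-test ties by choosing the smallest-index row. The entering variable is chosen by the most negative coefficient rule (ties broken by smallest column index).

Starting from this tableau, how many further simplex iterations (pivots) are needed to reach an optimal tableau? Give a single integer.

3

pivot: x4 in, s2 out → z = 50/3
pivot: x1 in, s1 out → z = 216/11
pivot: x2 in, s3 out → z = 1808/89
No improving column remains; optimal.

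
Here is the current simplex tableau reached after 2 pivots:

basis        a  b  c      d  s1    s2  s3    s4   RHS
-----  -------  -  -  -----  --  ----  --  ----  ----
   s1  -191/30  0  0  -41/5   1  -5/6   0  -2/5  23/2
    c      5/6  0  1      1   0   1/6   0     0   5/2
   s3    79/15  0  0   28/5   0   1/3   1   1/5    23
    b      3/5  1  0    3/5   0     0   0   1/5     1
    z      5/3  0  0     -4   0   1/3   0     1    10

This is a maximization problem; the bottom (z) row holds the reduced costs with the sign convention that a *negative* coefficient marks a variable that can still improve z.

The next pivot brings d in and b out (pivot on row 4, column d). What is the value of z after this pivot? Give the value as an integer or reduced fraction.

Minimum ratio for d: 1/(3/5) = 5/3.
z changes by −(z-row coeff of d)·ratio = −(-4)·(5/3) = 20/3.
New z = 10 + (20/3) = 50/3.

50/3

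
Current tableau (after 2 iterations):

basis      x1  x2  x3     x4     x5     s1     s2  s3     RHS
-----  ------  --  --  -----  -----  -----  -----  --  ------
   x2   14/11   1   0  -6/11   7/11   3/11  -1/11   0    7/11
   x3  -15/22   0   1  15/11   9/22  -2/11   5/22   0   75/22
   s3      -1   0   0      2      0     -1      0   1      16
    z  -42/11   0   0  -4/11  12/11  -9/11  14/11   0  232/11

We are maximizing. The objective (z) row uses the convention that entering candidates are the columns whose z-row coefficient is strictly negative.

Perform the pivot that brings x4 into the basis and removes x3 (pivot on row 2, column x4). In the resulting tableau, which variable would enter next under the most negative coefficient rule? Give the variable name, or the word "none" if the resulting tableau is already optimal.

x1

Pivot element 15/11. New z-row = old z-row − (-4/11)·(row 2/(15/11)).
Updated z-row coefficients: x1: -4, x2: 0, x3: 4/15, x4: 0, x5: 6/5, s1: -13/15, s2: 4/3, s3: 0.
The most negative is -4 in column x1, so x1 would enter next.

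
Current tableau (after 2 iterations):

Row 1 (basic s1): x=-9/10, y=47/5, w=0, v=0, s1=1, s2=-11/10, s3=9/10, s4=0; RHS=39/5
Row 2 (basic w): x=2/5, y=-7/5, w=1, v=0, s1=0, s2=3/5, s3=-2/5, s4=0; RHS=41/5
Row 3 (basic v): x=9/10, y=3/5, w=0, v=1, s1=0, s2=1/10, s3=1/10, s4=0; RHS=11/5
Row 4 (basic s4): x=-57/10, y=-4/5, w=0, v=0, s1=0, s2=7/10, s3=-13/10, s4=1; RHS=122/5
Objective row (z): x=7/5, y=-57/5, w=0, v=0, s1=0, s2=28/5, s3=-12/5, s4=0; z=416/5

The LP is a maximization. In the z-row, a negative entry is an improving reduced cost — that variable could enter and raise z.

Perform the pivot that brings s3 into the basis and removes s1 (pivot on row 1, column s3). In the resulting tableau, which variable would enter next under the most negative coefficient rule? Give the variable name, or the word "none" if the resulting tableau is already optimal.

x

Pivot element 9/10. New z-row = old z-row − (-12/5)·(row 1/(9/10)).
Updated z-row coefficients: x: -1, y: 41/3, w: 0, v: 0, s1: 8/3, s2: 8/3, s3: 0, s4: 0.
The most negative is -1 in column x, so x would enter next.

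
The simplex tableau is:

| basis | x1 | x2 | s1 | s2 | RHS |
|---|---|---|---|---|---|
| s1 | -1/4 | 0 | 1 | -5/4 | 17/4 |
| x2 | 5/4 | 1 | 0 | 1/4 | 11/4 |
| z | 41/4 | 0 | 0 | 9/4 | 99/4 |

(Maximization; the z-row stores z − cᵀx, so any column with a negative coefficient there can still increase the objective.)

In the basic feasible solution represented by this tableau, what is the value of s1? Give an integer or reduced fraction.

s1 is basic (row 1); its value is the RHS of that row: 17/4.

17/4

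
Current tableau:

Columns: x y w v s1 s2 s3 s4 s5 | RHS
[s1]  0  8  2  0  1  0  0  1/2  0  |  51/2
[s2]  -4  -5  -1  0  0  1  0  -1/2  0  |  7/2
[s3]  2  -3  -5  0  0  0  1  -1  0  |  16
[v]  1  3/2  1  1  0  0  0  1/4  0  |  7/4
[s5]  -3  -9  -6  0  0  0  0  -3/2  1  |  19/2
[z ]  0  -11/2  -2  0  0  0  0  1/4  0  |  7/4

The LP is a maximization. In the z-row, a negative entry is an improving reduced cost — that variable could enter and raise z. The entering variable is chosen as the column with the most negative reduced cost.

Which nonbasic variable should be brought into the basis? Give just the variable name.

Objective-row coefficients: x: 0, y: -11/2, w: -2, v: 0, s1: 0, s2: 0, s3: 0, s4: 1/4, s5: 0.
The most negative is -11/2 in column y, so y enters.

y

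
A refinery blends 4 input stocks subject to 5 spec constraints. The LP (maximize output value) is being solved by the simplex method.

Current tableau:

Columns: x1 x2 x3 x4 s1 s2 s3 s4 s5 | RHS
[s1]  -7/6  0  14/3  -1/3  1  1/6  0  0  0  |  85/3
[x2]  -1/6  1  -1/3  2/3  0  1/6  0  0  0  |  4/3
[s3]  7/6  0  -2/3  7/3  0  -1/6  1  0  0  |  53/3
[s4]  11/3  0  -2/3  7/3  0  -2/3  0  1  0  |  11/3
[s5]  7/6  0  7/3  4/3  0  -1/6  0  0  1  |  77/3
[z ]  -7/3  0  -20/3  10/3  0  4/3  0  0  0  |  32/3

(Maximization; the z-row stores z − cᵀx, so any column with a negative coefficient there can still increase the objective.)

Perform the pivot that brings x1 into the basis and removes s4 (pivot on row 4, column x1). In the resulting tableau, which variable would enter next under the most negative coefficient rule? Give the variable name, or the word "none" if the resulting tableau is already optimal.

x3

Pivot element 11/3. New z-row = old z-row − (-7/3)·(row 4/(11/3)).
Updated z-row coefficients: x1: 0, x2: 0, x3: -78/11, x4: 53/11, s1: 0, s2: 10/11, s3: 0, s4: 7/11, s5: 0.
The most negative is -78/11 in column x3, so x3 would enter next.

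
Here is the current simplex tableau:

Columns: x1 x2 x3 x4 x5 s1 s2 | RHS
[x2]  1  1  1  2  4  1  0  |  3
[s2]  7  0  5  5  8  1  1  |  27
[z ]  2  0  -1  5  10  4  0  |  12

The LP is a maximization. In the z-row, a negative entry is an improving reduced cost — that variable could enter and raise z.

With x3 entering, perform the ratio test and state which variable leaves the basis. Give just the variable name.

x2

Ratios: row 1 (x2): 3/1 = 3; row 2 (s2): 27/5 = 27/5.
Minimum ratio 3 is in the x2 row, so x2 leaves.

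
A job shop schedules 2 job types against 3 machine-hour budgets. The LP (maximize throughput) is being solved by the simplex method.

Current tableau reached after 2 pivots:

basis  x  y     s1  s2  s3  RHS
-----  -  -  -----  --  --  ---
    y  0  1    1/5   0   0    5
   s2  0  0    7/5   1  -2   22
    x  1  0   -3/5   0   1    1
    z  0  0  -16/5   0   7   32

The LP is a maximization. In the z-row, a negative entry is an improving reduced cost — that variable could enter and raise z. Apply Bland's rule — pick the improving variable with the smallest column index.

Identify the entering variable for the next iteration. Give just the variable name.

s1

Objective-row coefficients: x: 0, y: 0, s1: -16/5, s2: 0, s3: 7.
Improving columns: s1. Bland's rule picks the smallest column index → s1.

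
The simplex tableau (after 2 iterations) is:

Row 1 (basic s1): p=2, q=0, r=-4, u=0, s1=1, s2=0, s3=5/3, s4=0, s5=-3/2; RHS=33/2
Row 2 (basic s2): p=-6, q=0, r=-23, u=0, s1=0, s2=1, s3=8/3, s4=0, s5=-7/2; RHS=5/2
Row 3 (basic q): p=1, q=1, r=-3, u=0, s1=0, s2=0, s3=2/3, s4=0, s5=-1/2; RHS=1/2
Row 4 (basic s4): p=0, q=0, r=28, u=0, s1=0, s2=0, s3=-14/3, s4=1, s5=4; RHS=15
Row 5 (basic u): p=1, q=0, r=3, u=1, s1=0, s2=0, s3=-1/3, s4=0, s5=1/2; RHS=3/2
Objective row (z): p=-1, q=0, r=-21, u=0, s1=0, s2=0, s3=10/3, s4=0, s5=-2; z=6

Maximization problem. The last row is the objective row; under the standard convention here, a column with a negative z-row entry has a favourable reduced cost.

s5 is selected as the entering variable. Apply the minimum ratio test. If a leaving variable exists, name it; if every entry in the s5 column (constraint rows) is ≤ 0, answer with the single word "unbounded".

Ratios: row 1 (s1): entry -3/2 ≤ 0, skip; row 2 (s2): entry -7/2 ≤ 0, skip; row 3 (q): entry -1/2 ≤ 0, skip; row 4 (s4): 15/4 = 15/4; row 5 (u): (3/2)/(1/2) = 3.
Minimum ratio is in the u row, so u leaves.

u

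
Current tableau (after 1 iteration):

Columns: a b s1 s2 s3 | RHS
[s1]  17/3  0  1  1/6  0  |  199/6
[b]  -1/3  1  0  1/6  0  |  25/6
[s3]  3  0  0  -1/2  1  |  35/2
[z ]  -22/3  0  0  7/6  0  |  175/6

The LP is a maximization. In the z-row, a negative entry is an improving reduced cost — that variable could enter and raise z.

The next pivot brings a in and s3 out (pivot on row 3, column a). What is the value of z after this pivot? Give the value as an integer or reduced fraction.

1295/18

Minimum ratio for a: (35/2)/3 = 35/6.
z changes by −(z-row coeff of a)·ratio = −(-22/3)·(35/6) = 385/9.
New z = 175/6 + (385/9) = 1295/18.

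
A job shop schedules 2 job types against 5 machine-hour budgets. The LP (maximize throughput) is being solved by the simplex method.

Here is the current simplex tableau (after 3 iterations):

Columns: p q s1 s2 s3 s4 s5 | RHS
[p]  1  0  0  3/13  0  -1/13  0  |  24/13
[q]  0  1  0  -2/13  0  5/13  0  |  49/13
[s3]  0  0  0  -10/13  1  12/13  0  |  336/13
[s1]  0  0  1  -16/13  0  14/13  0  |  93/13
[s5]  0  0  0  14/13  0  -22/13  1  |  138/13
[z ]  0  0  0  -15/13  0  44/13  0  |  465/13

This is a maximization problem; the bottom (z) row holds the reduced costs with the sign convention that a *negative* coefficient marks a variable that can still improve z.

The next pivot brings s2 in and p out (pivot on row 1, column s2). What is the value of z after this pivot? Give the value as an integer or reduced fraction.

45

Minimum ratio for s2: (24/13)/(3/13) = 8.
z changes by −(z-row coeff of s2)·ratio = −(-15/13)·8 = 120/13.
New z = 465/13 + (120/13) = 45.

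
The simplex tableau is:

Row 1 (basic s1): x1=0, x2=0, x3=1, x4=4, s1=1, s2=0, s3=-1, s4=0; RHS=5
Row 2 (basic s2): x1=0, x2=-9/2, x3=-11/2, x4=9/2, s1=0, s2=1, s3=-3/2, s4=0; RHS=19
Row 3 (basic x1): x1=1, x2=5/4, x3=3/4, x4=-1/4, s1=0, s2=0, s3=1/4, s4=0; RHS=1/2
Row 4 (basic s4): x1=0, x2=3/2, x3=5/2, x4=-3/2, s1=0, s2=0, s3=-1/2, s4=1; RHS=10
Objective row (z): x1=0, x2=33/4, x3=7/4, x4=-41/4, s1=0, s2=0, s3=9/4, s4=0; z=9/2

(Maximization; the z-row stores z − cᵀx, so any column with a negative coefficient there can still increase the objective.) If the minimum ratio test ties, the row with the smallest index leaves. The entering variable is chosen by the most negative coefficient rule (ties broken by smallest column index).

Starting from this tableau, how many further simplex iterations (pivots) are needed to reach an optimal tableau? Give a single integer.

2

pivot: x4 in, s1 out → z = 277/16
pivot: s3 in, x1 out → z = 56/3
No improving column remains; optimal.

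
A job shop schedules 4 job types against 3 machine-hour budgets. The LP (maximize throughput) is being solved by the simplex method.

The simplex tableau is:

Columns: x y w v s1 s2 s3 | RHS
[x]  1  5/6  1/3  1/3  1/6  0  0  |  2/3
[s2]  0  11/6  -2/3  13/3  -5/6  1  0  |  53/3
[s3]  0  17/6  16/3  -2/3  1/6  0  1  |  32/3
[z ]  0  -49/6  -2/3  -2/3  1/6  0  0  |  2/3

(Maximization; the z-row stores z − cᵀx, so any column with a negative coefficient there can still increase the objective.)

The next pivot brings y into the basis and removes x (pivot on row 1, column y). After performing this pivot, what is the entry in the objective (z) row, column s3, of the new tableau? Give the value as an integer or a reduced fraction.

Pivot element is row 1, column y: 5/6.
Normalize row 1: new (row 1, s3) = 0/(5/6) = 0.
z-row ← z-row − (-49/6)·(new row 1): 0 − (-49/6)·0 = 0.

0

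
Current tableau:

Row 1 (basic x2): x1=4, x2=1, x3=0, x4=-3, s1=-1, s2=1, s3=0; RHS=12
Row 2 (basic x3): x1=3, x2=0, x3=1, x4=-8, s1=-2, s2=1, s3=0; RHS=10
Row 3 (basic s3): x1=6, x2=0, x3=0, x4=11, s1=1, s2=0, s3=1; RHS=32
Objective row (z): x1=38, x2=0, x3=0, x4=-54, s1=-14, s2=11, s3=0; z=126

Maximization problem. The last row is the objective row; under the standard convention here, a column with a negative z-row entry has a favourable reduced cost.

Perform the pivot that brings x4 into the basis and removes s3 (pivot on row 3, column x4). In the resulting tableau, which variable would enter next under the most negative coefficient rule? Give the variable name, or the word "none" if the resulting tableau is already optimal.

Pivot element 11. New z-row = old z-row − (-54)·(row 3/11).
Updated z-row coefficients: x1: 742/11, x2: 0, x3: 0, x4: 0, s1: -100/11, s2: 11, s3: 54/11.
The most negative is -100/11 in column s1, so s1 would enter next.

s1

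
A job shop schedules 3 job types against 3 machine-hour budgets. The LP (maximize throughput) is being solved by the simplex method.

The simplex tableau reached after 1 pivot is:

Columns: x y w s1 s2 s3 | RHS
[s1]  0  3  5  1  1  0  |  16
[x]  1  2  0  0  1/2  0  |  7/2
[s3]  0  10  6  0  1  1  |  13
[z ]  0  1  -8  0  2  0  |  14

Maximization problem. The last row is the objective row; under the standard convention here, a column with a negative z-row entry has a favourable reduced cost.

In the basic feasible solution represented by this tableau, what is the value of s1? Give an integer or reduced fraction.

s1 is basic (row 1); its value is the RHS of that row: 16.

16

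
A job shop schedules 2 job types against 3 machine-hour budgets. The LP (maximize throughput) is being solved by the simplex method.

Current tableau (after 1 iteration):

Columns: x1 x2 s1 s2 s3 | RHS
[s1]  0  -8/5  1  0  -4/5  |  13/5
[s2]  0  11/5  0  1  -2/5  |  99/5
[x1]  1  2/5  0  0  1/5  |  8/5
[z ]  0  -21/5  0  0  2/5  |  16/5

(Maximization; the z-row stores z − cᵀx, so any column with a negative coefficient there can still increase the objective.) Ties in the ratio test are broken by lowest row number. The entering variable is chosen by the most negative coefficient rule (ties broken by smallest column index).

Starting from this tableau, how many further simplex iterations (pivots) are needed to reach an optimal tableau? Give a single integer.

1

pivot: x2 in, x1 out → z = 20
No improving column remains; optimal.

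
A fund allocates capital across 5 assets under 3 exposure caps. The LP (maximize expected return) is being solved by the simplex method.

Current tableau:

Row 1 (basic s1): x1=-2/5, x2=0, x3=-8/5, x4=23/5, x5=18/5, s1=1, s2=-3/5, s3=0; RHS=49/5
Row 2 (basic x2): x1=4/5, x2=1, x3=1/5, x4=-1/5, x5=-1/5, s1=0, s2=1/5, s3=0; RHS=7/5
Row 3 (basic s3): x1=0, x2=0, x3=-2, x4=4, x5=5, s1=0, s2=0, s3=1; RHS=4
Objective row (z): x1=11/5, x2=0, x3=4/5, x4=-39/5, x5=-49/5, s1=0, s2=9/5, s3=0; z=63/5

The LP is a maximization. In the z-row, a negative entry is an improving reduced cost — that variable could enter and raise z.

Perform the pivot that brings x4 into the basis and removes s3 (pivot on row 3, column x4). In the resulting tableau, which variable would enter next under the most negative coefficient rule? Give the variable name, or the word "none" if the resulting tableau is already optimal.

x3

Pivot element 4. New z-row = old z-row − (-39/5)·(row 3/4).
Updated z-row coefficients: x1: 11/5, x2: 0, x3: -31/10, x4: 0, x5: -1/20, s1: 0, s2: 9/5, s3: 39/20.
The most negative is -31/10 in column x3, so x3 would enter next.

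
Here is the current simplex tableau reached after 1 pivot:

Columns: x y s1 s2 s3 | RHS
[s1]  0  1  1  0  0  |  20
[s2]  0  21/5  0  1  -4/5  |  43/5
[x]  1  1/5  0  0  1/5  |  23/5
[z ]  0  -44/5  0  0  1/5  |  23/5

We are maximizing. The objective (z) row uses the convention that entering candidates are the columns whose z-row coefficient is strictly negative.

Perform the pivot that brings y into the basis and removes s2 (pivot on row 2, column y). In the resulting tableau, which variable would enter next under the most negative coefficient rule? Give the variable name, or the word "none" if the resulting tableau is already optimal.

Pivot element 21/5. New z-row = old z-row − (-44/5)·(row 2/(21/5)).
Updated z-row coefficients: x: 0, y: 0, s1: 0, s2: 44/21, s3: -31/21.
The most negative is -31/21 in column s3, so s3 would enter next.

s3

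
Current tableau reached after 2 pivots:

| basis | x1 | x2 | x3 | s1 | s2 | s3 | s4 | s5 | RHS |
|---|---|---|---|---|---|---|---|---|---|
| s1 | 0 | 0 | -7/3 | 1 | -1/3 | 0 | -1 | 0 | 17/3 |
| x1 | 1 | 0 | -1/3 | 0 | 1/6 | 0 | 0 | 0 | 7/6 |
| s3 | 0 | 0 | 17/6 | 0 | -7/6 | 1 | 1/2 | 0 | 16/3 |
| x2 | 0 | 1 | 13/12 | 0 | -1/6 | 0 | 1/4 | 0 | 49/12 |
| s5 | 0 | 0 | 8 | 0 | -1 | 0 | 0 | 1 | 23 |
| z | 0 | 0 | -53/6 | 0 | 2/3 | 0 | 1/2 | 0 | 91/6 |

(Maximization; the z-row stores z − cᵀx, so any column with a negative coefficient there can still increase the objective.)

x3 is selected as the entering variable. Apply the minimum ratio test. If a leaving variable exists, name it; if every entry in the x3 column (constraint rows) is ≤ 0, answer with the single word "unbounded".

Ratios: row 1 (s1): entry -7/3 ≤ 0, skip; row 2 (x1): entry -1/3 ≤ 0, skip; row 3 (s3): (16/3)/(17/6) = 32/17; row 4 (x2): (49/12)/(13/12) = 49/13; row 5 (s5): 23/8 = 23/8.
Minimum ratio is in the s3 row, so s3 leaves.

s3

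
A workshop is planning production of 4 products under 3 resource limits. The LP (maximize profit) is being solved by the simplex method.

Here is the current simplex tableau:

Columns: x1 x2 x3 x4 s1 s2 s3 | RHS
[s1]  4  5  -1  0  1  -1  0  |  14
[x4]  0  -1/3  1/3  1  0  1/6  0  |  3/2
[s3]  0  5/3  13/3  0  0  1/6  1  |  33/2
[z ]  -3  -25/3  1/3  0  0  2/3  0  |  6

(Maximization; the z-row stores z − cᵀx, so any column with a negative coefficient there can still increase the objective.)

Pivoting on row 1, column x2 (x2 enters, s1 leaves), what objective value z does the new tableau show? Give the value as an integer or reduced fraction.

88/3

Minimum ratio for x2: 14/5 = 14/5.
z changes by −(z-row coeff of x2)·ratio = −(-25/3)·(14/5) = 70/3.
New z = 6 + (70/3) = 88/3.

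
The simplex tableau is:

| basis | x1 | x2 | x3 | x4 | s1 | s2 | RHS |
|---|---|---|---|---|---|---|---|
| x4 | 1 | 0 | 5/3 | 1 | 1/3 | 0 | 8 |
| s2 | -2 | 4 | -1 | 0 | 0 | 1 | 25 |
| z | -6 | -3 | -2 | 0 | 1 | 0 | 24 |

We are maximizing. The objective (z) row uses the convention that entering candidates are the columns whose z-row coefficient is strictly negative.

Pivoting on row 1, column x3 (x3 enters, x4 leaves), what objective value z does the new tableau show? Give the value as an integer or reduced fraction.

168/5

Minimum ratio for x3: 8/(5/3) = 24/5.
z changes by −(z-row coeff of x3)·ratio = −(-2)·(24/5) = 48/5.
New z = 24 + (48/5) = 168/5.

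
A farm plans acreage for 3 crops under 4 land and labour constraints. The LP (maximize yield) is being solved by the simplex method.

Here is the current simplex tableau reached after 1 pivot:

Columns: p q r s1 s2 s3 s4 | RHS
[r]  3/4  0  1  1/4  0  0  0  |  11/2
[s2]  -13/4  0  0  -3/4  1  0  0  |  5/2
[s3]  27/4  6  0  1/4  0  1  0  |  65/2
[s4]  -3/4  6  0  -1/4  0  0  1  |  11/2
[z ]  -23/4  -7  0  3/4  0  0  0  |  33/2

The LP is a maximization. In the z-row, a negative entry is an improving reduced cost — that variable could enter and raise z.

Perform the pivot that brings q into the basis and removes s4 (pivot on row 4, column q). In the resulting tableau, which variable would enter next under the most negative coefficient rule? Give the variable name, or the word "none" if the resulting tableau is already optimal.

p

Pivot element 6. New z-row = old z-row − (-7)·(row 4/6).
Updated z-row coefficients: p: -53/8, q: 0, r: 0, s1: 11/24, s2: 0, s3: 0, s4: 7/6.
The most negative is -53/8 in column p, so p would enter next.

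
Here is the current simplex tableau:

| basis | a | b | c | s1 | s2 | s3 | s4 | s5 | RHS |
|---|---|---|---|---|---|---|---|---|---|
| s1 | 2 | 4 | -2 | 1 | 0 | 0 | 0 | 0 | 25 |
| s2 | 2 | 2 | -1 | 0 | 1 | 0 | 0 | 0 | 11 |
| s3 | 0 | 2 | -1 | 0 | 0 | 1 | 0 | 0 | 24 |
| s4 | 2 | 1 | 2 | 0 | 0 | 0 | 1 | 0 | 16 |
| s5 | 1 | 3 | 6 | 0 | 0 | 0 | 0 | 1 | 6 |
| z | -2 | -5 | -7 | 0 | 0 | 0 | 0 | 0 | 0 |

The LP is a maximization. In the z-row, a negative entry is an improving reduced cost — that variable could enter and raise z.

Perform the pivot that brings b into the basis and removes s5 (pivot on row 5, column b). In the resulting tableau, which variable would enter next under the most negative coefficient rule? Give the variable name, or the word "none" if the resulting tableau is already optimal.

Pivot element 3. New z-row = old z-row − (-5)·(row 5/3).
Updated z-row coefficients: a: -1/3, b: 0, c: 3, s1: 0, s2: 0, s3: 0, s4: 0, s5: 5/3.
The most negative is -1/3 in column a, so a would enter next.

a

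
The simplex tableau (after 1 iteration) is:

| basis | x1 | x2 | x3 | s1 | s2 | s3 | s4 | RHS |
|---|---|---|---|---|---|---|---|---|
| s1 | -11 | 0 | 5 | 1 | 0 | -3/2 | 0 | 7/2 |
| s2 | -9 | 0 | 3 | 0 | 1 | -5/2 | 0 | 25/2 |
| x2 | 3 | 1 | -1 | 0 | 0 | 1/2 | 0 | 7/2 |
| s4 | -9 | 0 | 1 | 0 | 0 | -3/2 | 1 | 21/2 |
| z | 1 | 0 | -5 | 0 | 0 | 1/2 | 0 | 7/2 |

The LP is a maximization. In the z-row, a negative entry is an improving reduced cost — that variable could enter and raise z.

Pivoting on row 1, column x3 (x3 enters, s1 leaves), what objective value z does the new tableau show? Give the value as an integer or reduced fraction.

7

Minimum ratio for x3: (7/2)/5 = 7/10.
z changes by −(z-row coeff of x3)·ratio = −(-5)·(7/10) = 7/2.
New z = 7/2 + (7/2) = 7.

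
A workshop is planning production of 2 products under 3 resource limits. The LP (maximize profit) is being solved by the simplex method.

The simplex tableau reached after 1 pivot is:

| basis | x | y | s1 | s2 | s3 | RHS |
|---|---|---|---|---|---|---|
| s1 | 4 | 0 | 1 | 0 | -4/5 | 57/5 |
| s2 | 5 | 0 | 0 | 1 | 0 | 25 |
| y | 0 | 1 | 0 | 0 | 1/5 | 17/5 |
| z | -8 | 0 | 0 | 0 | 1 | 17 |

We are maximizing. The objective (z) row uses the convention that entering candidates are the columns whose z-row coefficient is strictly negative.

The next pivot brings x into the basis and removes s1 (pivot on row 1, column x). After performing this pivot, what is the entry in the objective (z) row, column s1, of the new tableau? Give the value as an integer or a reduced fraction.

Pivot element is row 1, column x: 4.
Normalize row 1: new (row 1, s1) = 1/4 = 1/4.
z-row ← z-row − (-8)·(new row 1): 0 − (-8)·(1/4) = 2.

2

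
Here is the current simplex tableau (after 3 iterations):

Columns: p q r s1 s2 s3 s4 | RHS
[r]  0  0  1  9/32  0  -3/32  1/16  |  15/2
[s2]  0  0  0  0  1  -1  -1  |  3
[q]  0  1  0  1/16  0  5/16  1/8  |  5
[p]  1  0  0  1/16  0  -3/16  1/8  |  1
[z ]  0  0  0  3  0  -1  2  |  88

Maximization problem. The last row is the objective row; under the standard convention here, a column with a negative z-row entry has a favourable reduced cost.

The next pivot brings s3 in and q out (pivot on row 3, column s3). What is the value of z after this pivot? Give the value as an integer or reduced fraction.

Minimum ratio for s3: 5/(5/16) = 16.
z changes by −(z-row coeff of s3)·ratio = −(-1)·16 = 16.
New z = 88 + 16 = 104.

104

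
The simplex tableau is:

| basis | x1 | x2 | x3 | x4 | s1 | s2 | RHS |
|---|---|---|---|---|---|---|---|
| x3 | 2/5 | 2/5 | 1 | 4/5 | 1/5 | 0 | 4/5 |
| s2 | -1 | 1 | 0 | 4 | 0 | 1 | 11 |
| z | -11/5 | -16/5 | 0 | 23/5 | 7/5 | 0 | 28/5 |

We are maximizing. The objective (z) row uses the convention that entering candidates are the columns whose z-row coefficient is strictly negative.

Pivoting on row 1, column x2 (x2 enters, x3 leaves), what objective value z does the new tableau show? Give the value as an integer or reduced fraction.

Minimum ratio for x2: (4/5)/(2/5) = 2.
z changes by −(z-row coeff of x2)·ratio = −(-16/5)·2 = 32/5.
New z = 28/5 + (32/5) = 12.

12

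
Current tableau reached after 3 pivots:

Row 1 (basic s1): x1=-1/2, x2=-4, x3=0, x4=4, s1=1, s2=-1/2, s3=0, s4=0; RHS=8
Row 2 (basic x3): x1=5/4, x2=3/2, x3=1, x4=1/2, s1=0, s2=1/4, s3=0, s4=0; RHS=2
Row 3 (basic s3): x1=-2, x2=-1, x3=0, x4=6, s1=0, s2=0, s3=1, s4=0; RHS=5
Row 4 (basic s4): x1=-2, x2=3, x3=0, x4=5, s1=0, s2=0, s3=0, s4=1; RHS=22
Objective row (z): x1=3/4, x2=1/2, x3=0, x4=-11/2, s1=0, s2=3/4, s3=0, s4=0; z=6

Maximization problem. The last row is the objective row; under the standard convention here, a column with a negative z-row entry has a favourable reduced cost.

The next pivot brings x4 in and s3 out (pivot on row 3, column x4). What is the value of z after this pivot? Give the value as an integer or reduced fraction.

127/12

Minimum ratio for x4: 5/6 = 5/6.
z changes by −(z-row coeff of x4)·ratio = −(-11/2)·(5/6) = 55/12.
New z = 6 + (55/12) = 127/12.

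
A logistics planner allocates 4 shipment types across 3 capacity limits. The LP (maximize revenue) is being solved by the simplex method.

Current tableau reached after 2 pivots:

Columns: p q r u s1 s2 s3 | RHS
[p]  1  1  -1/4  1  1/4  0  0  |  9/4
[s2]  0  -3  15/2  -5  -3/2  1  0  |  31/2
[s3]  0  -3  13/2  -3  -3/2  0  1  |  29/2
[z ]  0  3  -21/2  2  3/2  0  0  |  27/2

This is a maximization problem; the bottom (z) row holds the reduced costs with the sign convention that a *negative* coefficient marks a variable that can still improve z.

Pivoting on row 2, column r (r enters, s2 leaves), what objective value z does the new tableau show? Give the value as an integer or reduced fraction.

176/5

Minimum ratio for r: (31/2)/(15/2) = 31/15.
z changes by −(z-row coeff of r)·ratio = −(-21/2)·(31/15) = 217/10.
New z = 27/2 + (217/10) = 176/5.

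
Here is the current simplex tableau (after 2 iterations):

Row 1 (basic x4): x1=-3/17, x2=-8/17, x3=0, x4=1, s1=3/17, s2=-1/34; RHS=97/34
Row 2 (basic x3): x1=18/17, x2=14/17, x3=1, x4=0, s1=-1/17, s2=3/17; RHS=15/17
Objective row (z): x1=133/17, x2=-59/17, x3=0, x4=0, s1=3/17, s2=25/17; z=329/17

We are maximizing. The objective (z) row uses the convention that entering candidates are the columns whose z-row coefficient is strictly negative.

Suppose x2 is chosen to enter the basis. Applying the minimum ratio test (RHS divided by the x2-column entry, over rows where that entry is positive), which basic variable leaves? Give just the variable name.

Ratios: row 1 (x4): entry -8/17 ≤ 0, skip; row 2 (x3): (15/17)/(14/17) = 15/14.
Minimum ratio 15/14 is in the x3 row, so x3 leaves.

x3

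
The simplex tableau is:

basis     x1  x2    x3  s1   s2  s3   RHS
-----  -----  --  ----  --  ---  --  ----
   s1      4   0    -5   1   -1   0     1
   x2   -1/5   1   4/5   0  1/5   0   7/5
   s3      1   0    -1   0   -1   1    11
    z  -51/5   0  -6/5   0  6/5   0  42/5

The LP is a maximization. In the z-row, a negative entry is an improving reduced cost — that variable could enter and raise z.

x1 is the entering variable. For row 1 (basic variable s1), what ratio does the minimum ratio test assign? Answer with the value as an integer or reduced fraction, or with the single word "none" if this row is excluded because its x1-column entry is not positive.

1/4

Ratio = RHS / (x1 entry) = 1 / 4 = 1/4.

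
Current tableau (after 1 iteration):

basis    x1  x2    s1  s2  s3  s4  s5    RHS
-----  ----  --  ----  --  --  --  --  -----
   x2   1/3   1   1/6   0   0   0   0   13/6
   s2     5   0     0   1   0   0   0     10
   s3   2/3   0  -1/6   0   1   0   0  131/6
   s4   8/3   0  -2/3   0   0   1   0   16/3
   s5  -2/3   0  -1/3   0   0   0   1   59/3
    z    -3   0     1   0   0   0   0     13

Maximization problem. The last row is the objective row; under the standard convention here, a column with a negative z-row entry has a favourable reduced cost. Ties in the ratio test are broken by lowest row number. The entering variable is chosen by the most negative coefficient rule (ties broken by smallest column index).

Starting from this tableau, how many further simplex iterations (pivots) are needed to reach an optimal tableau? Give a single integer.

pivot: x1 in, s2 out → z = 19
No improving column remains; optimal.

1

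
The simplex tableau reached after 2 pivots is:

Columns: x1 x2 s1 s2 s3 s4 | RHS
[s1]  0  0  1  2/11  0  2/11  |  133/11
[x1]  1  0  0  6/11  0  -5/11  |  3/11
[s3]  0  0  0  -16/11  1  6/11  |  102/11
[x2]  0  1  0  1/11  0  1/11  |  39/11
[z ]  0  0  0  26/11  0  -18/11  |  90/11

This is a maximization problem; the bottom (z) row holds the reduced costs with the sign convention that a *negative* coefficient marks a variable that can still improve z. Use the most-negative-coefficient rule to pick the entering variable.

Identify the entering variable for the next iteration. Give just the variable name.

Objective-row coefficients: x1: 0, x2: 0, s1: 0, s2: 26/11, s3: 0, s4: -18/11.
The most negative is -18/11 in column s4, so s4 enters.

s4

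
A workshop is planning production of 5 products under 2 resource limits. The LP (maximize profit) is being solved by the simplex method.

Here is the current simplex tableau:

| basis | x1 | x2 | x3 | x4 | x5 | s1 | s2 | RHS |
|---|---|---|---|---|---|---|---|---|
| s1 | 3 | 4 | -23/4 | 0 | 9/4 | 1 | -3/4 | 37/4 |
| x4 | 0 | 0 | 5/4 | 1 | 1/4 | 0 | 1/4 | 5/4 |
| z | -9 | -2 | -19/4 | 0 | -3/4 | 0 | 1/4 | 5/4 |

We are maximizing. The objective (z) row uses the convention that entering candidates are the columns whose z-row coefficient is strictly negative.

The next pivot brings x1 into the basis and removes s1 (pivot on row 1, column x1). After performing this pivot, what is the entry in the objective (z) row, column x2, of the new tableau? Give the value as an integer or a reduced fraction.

10

Pivot element is row 1, column x1: 3.
Normalize row 1: new (row 1, x2) = 4/3 = 4/3.
z-row ← z-row − (-9)·(new row 1): -2 − (-9)·(4/3) = 10.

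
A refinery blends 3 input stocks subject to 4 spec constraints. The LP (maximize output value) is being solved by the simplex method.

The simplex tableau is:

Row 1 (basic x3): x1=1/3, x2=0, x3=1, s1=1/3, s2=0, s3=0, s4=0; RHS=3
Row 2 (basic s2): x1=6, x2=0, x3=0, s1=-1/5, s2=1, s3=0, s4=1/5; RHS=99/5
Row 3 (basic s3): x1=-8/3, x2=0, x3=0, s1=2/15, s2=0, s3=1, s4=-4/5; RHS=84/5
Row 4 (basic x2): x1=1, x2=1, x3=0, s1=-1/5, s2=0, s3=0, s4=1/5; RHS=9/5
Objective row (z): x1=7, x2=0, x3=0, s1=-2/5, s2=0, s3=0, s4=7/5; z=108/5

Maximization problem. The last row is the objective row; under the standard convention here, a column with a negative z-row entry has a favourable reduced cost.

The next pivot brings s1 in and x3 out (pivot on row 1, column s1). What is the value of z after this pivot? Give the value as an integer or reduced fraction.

Minimum ratio for s1: 3/(1/3) = 9.
z changes by −(z-row coeff of s1)·ratio = −(-2/5)·9 = 18/5.
New z = 108/5 + (18/5) = 126/5.

126/5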